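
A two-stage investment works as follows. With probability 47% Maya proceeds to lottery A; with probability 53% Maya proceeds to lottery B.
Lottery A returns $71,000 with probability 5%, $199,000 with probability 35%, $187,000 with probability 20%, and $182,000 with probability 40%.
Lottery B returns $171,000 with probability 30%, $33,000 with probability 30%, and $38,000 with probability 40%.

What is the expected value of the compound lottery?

EV(A) = 0.05 × 71000 + 0.35 × 199000 + 0.2 × 187000 + 0.4 × 182000 = 3550 + 69650 + 37400 + 72800 = 183400
EV(B) = 0.3 × 171000 + 0.3 × 33000 + 0.4 × 38000 = 51300 + 9900 + 15200 = 76400
Overall = 0.47 × 183400 + 0.53 × 76400 = 86198 + 40492 = 126690

$126,690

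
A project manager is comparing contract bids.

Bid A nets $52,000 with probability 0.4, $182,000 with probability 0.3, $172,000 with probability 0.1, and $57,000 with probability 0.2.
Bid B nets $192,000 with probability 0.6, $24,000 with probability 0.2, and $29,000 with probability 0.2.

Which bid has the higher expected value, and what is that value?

Bid A = 0.4 × 52000 + 0.3 × 182000 + 0.1 × 172000 + 0.2 × 57000 = 20800 + 54600 + 17200 + 11400 = 104000
Bid B = 0.6 × 192000 + 0.2 × 24000 + 0.2 × 29000 = 115200 + 4800 + 5800 = 125800

Bid B ($125,800)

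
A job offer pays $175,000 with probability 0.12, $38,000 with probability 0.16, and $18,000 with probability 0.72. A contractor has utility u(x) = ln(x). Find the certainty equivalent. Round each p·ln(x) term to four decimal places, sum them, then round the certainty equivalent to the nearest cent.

$26,654.15

E[u] = 0.12·ln(175000) + 0.16·ln(38000) + 0.72·ln(18000) = 1.4487 + 1.6873 + 7.0547 = 10.1907
CE = e^10.1907 ≈ 26654.15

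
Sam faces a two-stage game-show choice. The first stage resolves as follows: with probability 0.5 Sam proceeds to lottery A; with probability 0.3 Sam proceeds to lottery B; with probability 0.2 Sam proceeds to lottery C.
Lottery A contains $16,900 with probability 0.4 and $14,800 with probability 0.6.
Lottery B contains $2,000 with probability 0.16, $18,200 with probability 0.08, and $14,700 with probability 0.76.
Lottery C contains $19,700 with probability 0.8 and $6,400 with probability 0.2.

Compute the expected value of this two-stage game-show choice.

EV(A) = 0.4 × 16900 + 0.6 × 14800 = 6760 + 8880 = 15640
EV(B) = 0.16 × 2000 + 0.08 × 18200 + 0.76 × 14700 = 320 + 1456 + 11172 = 12948
EV(C) = 0.8 × 19700 + 0.2 × 6400 = 15760 + 1280 = 17040
Overall = 0.5 × 15640 + 0.3 × 12948 + 0.2 × 17040 = 7820 + 3884.4 + 3408 = 15112.4

$15,112.40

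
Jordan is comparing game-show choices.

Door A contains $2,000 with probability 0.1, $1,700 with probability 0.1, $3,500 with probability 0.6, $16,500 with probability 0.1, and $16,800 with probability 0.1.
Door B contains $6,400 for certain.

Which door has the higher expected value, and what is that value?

Door B ($6,400)

Door A = 0.1 × 2000 + 0.1 × 1700 + 0.6 × 3500 + 0.1 × 16500 + 0.1 × 16800 = 200 + 170 + 2100 + 1650 + 1680 = 5800
Door B: 6400 (certain)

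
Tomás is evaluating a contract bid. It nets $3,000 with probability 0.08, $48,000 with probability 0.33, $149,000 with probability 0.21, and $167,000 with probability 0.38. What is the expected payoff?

$110,830

EV = 0.08 × 3000 + 0.33 × 48000 + 0.21 × 149000 + 0.38 × 167000 = 240 + 15840 + 31290 + 63460 = 110830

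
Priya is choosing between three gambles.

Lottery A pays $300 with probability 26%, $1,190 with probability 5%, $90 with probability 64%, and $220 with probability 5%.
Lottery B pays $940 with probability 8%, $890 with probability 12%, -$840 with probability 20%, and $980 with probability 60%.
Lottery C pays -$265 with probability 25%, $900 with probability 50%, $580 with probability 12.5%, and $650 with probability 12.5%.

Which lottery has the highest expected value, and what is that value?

Lottery A = 0.26 × 300 + 0.05 × 1190 + 0.64 × 90 + 0.05 × 220 = 78 + 59.5 + 57.6 + 11 = 206.1
Lottery B = 0.08 × 940 + 0.12 × 890 + 0.2 × (-840) + 0.6 × 980 = 75.2 + 106.8 − 168 + 588 = 602
Lottery C = 0.25 × (-265) + 0.5 × 900 + 0.125 × 580 + 0.125 × 650 = -66.25 + 450 + 72.5 + 81.25 = 537.5

Lottery B ($602)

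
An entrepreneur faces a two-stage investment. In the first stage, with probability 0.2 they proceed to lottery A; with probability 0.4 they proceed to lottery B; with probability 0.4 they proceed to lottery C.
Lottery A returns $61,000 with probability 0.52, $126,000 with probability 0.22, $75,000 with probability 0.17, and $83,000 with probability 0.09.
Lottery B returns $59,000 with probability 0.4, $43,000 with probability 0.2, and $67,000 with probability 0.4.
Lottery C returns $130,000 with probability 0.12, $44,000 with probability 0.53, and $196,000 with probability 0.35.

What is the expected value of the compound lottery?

EV(A) = 0.52 × 61000 + 0.22 × 126000 + 0.17 × 75000 + 0.09 × 83000 = 31720 + 27720 + 12750 + 7470 = 79660
EV(B) = 0.4 × 59000 + 0.2 × 43000 + 0.4 × 67000 = 23600 + 8600 + 26800 = 59000
EV(C) = 0.12 × 130000 + 0.53 × 44000 + 0.35 × 196000 = 15600 + 23320 + 68600 = 107520
Overall = 0.2 × 79660 + 0.4 × 59000 + 0.4 × 107520 = 15932 + 23600 + 43008 = 82540

$82,540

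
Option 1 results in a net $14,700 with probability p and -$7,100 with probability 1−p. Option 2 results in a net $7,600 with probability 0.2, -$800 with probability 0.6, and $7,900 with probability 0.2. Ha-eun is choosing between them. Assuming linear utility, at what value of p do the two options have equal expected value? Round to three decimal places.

EV(Option 2) = 0.2 × 7600 + 0.6 × (-800) + 0.2 × 7900 = 1520 − 480 + 1580 = 2620
p·14700 + (1−p)·(-7100) = 2620
21800p − 7100 = 2620
p = (2620 + 7100) / 21800

p = 0.446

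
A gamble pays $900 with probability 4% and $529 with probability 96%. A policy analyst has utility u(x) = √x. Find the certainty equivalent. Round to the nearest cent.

E[u] = 0.04·√900 + 0.96·√529 = 0.04·30 + 0.96·23 = 23.28
CE = (23.28)² = 541.9584

$541.96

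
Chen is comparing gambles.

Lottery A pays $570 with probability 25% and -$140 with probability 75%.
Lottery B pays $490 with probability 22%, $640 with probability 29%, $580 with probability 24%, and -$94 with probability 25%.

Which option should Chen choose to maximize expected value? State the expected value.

Lottery B ($409.10)

Lottery A = 0.25 × 570 + 0.75 × (-140) = 142.5 − 105 = 37.5
Lottery B = 0.22 × 490 + 0.29 × 640 + 0.24 × 580 + 0.25 × (-94) = 107.8 + 185.6 + 139.2 − 23.5 = 409.1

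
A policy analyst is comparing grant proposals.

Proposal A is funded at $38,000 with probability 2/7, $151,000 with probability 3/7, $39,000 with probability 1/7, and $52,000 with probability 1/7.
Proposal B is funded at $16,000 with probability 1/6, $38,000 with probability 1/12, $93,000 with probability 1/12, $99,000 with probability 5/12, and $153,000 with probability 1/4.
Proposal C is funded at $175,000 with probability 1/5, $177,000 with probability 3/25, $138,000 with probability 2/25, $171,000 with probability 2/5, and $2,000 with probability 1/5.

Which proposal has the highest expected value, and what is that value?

Proposal A = 2/7 × 38000 + 3/7 × 151000 + 1/7 × 39000 + 1/7 × 52000 = 10857.1429 + 64714.2857 + 5571.4286 + 7428.5714 = 88571.4286
Proposal B = 1/6 × 16000 + 1/12 × 38000 + 1/12 × 93000 + 5/12 × 99000 + 1/4 × 153000 = 2666.6667 + 3166.6667 + 7750 + 41250 + 38250 = 93083.3333
Proposal C = 1/5 × 175000 + 3/25 × 177000 + 2/25 × 138000 + 2/5 × 171000 + 1/5 × 2000 = 35000 + 21240 + 11040 + 68400 + 400 = 136080

Proposal C ($136,080)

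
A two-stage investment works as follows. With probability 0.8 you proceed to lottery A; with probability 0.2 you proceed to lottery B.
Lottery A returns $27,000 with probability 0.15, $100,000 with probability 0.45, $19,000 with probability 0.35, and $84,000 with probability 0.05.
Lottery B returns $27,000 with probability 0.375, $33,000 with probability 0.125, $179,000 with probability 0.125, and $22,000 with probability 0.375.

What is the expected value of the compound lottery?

$56,895

EV(A) = 0.15 × 27000 + 0.45 × 100000 + 0.35 × 19000 + 0.05 × 84000 = 4050 + 45000 + 6650 + 4200 = 59900
EV(B) = 0.375 × 27000 + 0.125 × 33000 + 0.125 × 179000 + 0.375 × 22000 = 10125 + 4125 + 22375 + 8250 = 44875
Overall = 0.8 × 59900 + 0.2 × 44875 = 47920 + 8975 = 56895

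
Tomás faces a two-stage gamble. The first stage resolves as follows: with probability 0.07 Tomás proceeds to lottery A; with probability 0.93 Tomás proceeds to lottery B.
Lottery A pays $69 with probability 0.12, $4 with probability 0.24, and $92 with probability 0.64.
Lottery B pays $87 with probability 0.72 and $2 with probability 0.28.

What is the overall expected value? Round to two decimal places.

EV(A) = 0.12 × 69 + 0.24 × 4 + 0.64 × 92 = 8.28 + 0.96 + 58.88 = 68.12
EV(B) = 0.72 × 87 + 0.28 × 2 = 62.64 + 0.56 = 63.2
Overall = 0.07 × 68.12 + 0.93 × 63.2 = 4.7684 + 58.776 = 63.5444

$63.54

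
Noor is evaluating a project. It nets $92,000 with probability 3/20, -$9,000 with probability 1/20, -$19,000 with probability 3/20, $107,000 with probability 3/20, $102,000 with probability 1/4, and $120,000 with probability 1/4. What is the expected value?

EV = 3/20 × 92000 + 1/20 × (-9000) + 3/20 × (-19000) + 3/20 × 107000 + 1/4 × 102000 + 1/4 × 120000 = 13800 − 450 − 2850 + 16050 + 25500 + 30000 = 82050

$82,050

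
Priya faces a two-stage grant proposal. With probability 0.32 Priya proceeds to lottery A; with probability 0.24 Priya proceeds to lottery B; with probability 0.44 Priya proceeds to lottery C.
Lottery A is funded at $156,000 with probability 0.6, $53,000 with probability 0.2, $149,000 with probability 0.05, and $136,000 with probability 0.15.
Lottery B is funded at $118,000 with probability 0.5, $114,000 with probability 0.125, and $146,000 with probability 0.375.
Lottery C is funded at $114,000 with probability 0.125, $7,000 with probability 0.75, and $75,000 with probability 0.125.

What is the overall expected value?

$85,681

EV(A) = 0.6 × 156000 + 0.2 × 53000 + 0.05 × 149000 + 0.15 × 136000 = 93600 + 10600 + 7450 + 20400 = 132050
EV(B) = 0.5 × 118000 + 0.125 × 114000 + 0.375 × 146000 = 59000 + 14250 + 54750 = 128000
EV(C) = 0.125 × 114000 + 0.75 × 7000 + 0.125 × 75000 = 14250 + 5250 + 9375 = 28875
Overall = 0.32 × 132050 + 0.24 × 128000 + 0.44 × 28875 = 42256 + 30720 + 12705 = 85681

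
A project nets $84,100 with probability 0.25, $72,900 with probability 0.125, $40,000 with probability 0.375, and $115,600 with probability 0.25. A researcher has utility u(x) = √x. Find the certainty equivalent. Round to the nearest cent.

E[u] = 0.25·√84100 + 0.125·√72900 + 0.375·√40000 + 0.25·√115600 = 0.25·290 + 0.125·270 + 0.375·200 + 0.25·340 = 266.25
CE = (266.25)² = 70889.0625

$70,889.06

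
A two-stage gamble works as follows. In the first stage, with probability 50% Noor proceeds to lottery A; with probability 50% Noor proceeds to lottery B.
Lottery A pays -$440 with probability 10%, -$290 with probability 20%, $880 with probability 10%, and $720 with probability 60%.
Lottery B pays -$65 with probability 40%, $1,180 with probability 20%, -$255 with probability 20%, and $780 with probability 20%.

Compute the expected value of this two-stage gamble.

EV(A) = 0.1 × (-440) + 0.2 × (-290) + 0.1 × 880 + 0.6 × 720 = -44 − 58 + 88 + 432 = 418
EV(B) = 0.4 × (-65) + 0.2 × 1180 + 0.2 × (-255) + 0.2 × 780 = -26 + 236 − 51 + 156 = 315
Overall = 0.5 × 418 + 0.5 × 315 = 209 + 157.5 = 366.5

$366.50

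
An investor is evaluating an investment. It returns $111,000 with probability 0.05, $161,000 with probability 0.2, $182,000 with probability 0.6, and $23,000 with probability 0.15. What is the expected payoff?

EV = 0.05 × 111000 + 0.2 × 161000 + 0.6 × 182000 + 0.15 × 23000 = 5550 + 32200 + 109200 + 3450 = 150400

$150,400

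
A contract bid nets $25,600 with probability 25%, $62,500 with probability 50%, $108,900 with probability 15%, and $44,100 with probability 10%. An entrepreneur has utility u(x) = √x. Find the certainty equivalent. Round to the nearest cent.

E[u] = 0.25·√25600 + 0.5·√62500 + 0.15·√108900 + 0.1·√44100 = 0.25·160 + 0.5·250 + 0.15·330 + 0.1·210 = 235.5
CE = (235.5)² = 55460.25

$55,460.25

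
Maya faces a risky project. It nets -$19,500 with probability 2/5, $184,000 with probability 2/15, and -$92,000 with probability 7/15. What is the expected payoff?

EV = 2/5 × (-19500) + 2/15 × 184000 + 7/15 × (-92000) = -7800 + 24533.3333 − 42933.3333 = -26200

-$26,200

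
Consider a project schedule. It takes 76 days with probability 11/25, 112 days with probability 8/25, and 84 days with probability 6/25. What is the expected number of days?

89.44 days

EV = 11/25 × 76 + 8/25 × 112 + 6/25 × 84 = 33.44 + 35.84 + 20.16 = 89.44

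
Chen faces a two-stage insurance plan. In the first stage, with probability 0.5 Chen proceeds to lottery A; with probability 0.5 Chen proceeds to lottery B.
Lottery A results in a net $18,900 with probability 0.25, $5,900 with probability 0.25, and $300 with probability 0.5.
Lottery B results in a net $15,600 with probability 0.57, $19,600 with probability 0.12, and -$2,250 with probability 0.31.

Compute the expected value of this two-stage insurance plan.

EV(A) = 0.25 × 18900 + 0.25 × 5900 + 0.5 × 300 = 4725 + 1475 + 150 = 6350
EV(B) = 0.57 × 15600 + 0.12 × 19600 + 0.31 × (-2250) = 8892 + 2352 − 697.5 = 10546.5
Overall = 0.5 × 6350 + 0.5 × 10546.5 = 3175 + 5273.25 = 8448.25

$8,448.25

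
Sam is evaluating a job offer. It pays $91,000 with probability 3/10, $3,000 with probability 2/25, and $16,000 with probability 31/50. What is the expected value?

EV = 3/10 × 91000 + 2/25 × 3000 + 31/50 × 16000 = 27300 + 240 + 9920 = 37460

$37,460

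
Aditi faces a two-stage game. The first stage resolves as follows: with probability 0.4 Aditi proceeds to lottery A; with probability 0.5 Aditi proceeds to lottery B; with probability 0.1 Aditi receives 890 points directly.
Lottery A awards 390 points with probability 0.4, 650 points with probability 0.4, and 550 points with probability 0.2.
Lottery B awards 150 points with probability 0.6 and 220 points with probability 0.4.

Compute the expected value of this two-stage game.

388.4 points

EV(A) = 0.4 × 390 + 0.4 × 650 + 0.2 × 550 = 156 + 260 + 110 = 526
EV(B) = 0.6 × 150 + 0.4 × 220 = 90 + 88 = 178
Branch C: 890 (certain)
Overall = 0.4 × 526 + 0.5 × 178 + 0.1 × 890 = 210.4 + 89 + 89 = 388.4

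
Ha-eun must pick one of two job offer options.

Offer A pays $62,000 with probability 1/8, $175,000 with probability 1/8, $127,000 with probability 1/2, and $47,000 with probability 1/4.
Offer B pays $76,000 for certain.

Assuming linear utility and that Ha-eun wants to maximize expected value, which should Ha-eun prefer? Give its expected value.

Offer A ($104,875)

Offer A = 1/8 × 62000 + 1/8 × 175000 + 1/2 × 127000 + 1/4 × 47000 = 7750 + 21875 + 63500 + 11750 = 104875
Offer B: 76000 (certain)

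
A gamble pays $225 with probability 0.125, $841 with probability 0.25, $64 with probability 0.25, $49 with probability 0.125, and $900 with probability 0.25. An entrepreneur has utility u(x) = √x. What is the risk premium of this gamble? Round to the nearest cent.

E[u] = 0.125·√225 + 0.25·√841 + 0.25·√64 + 0.125·√49 + 0.25·√900 = 0.125·15 + 0.25·29 + 0.25·8 + 0.125·7 + 0.25·30 = 19.5
CE = (19.5)² = 380.25
Risk premium = EV − CE = 485.5 − 380.25 = 105.25

$105.25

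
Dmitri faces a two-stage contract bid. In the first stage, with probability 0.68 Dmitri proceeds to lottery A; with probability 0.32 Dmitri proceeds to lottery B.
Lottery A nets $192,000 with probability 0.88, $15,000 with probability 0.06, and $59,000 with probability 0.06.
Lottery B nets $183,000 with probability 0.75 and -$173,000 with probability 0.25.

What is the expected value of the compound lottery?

$147,992

EV(A) = 0.88 × 192000 + 0.06 × 15000 + 0.06 × 59000 = 168960 + 900 + 3540 = 173400
EV(B) = 0.75 × 183000 + 0.25 × (-173000) = 137250 − 43250 = 94000
Overall = 0.68 × 173400 + 0.32 × 94000 = 117912 + 30080 = 147992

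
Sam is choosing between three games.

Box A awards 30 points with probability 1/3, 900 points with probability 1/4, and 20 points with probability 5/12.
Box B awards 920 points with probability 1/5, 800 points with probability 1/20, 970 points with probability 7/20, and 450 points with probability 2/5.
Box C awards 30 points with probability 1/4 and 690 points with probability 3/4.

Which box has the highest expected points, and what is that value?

Box B (743.5 points)

Box A = 1/3 × 30 + 1/4 × 900 + 5/12 × 20 = 10 + 225 + 8.3333 = 243.3333
Box B = 1/5 × 920 + 1/20 × 800 + 7/20 × 970 + 2/5 × 450 = 184 + 40 + 339.5 + 180 = 743.5
Box C = 1/4 × 30 + 3/4 × 690 = 7.5 + 517.5 = 525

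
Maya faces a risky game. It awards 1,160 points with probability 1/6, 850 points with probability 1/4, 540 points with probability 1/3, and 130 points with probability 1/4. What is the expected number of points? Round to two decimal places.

618.33 points

EV = 1/6 × 1160 + 1/4 × 850 + 1/3 × 540 + 1/4 × 130 = 193.3333 + 212.5 + 180 + 32.5 = 618.3333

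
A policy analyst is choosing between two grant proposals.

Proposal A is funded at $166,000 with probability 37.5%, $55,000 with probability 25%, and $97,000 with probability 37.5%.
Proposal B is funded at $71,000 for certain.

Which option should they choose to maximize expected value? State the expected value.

Proposal A ($112,375)

Proposal A = 0.375 × 166000 + 0.25 × 55000 + 0.375 × 97000 = 62250 + 13750 + 36375 = 112375
Proposal B: 71000 (certain)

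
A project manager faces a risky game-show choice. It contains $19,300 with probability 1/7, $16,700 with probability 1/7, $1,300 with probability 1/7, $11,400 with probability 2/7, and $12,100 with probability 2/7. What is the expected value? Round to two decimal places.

EV = 1/7 × 19300 + 1/7 × 16700 + 1/7 × 1300 + 2/7 × 11400 + 2/7 × 12100 = 2757.1429 + 2385.7143 + 185.7143 + 3257.1429 + 3457.1429 = 12042.8571

$12,042.86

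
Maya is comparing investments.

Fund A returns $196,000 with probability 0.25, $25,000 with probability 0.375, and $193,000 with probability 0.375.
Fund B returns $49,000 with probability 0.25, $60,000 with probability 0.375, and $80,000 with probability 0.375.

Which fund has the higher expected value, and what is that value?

Fund A = 0.25 × 196000 + 0.375 × 25000 + 0.375 × 193000 = 49000 + 9375 + 72375 = 130750
Fund B = 0.25 × 49000 + 0.375 × 60000 + 0.375 × 80000 = 12250 + 22500 + 30000 = 64750

Fund A ($130,750)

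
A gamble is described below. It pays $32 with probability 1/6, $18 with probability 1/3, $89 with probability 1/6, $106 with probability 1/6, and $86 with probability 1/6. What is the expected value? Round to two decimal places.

EV = 1/6 × 32 + 1/3 × 18 + 1/6 × 89 + 1/6 × 106 + 1/6 × 86 = 5.3333 + 6 + 14.8333 + 17.6667 + 14.3333 = 58.1667

$58.17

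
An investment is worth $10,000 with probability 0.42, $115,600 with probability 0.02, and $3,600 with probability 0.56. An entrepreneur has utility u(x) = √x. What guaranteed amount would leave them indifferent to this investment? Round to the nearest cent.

E[u] = 0.42·√10000 + 0.02·√115600 + 0.56·√3600 = 0.42·100 + 0.02·340 + 0.56·60 = 82.4
CE = (82.4)² = 6789.76

$6,789.76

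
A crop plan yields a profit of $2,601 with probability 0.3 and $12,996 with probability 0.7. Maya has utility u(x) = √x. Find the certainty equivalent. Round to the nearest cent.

E[u] = 0.3·√2601 + 0.7·√12996 = 0.3·51 + 0.7·114 = 95.1
CE = (95.1)² = 9044.01

$9,044.01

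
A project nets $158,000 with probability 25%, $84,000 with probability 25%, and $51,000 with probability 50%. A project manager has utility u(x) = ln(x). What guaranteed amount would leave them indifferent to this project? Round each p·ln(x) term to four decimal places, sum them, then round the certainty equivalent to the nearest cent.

$76,649.63

E[u] = 0.25·ln(158000) + 0.25·ln(84000) + 0.5·ln(51000) = 2.9926 + 2.8346 + 5.4198 = 11.2470
CE = e^11.2470 ≈ 76649.63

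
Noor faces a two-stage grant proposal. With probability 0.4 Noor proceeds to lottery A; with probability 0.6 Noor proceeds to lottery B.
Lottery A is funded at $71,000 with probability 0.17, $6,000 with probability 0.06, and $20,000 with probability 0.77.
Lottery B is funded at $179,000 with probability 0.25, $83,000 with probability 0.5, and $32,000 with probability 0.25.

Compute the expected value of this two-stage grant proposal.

EV(A) = 0.17 × 71000 + 0.06 × 6000 + 0.77 × 20000 = 12070 + 360 + 15400 = 27830
EV(B) = 0.25 × 179000 + 0.5 × 83000 + 0.25 × 32000 = 44750 + 41500 + 8000 = 94250
Overall = 0.4 × 27830 + 0.6 × 94250 = 11132 + 56550 = 67682

$67,682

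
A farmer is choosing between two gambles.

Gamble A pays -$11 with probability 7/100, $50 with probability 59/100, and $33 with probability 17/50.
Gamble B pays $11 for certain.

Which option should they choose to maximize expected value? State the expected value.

Gamble A = 7/100 × (-11) + 59/100 × 50 + 17/50 × 33 = -0.77 + 29.5 + 11.22 = 39.95
Gamble B: 11 (certain)

Gamble A ($39.95)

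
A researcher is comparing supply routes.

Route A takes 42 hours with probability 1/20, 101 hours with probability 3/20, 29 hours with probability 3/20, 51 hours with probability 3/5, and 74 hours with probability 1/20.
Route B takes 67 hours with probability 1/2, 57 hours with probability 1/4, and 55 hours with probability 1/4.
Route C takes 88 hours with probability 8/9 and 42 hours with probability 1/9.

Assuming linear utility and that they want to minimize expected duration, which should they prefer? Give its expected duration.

Route A (55.9 hours)

Route A = 1/20 × 42 + 3/20 × 101 + 3/20 × 29 + 3/5 × 51 + 1/20 × 74 = 2.1 + 15.15 + 4.35 + 30.6 + 3.7 = 55.9
Route B = 1/2 × 67 + 1/4 × 57 + 1/4 × 55 = 33.5 + 14.25 + 13.75 = 61.5
Route C = 8/9 × 88 + 1/9 × 42 = 78.2222 + 4.6667 = 82.8889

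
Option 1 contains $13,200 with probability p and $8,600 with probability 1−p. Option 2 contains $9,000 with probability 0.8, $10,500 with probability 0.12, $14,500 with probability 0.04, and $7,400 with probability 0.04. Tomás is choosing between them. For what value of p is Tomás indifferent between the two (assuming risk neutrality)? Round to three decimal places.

p = 0.160

EV(Option 2) = 0.8 × 9000 + 0.12 × 10500 + 0.04 × 14500 + 0.04 × 7400 = 7200 + 1260 + 580 + 296 = 9336
p·13200 + (1−p)·8600 = 9336
4600p + 8600 = 9336
p = (9336 − 8600) / 4600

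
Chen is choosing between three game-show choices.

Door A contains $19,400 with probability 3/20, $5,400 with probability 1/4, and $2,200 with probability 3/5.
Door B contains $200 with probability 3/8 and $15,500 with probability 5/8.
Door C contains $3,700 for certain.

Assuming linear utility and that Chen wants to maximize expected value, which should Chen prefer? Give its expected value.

Door A = 3/20 × 19400 + 1/4 × 5400 + 3/5 × 2200 = 2910 + 1350 + 1320 = 5580
Door B = 3/8 × 200 + 5/8 × 15500 = 75 + 9687.5 = 9762.5
Door C: 3700 (certain)

Door B ($9,762.50)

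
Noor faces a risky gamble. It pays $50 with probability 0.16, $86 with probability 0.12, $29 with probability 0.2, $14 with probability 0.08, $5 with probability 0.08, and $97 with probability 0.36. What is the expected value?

$60.56

EV = 0.16 × 50 + 0.12 × 86 + 0.2 × 29 + 0.08 × 14 + 0.08 × 5 + 0.36 × 97 = 8 + 10.32 + 5.8 + 1.12 + 0.4 + 34.92 = 60.56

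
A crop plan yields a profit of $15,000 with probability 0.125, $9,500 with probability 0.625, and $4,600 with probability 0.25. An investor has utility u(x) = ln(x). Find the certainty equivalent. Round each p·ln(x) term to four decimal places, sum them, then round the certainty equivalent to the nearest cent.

E[u] = 0.125·ln(15000) + 0.625·ln(9500) + 0.25·ln(4600) = 1.2020 + 5.7244 + 2.1085 = 9.0349
CE = e^9.0349 ≈ 8390.87

$8,390.87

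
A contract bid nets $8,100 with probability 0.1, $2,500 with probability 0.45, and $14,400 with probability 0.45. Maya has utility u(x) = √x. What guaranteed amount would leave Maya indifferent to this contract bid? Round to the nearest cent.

$7,310.25

E[u] = 0.1·√8100 + 0.45·√2500 + 0.45·√14400 = 0.1·90 + 0.45·50 + 0.45·120 = 85.5
CE = (85.5)² = 7310.25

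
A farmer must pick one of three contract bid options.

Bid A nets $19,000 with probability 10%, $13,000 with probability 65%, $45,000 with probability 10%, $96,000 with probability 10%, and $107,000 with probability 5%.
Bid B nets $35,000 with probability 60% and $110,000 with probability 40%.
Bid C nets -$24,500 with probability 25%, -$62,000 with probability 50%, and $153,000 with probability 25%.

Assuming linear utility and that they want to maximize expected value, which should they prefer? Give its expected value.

Bid B ($65,000)

Bid A = 0.1 × 19000 + 0.65 × 13000 + 0.1 × 45000 + 0.1 × 96000 + 0.05 × 107000 = 1900 + 8450 + 4500 + 9600 + 5350 = 29800
Bid B = 0.6 × 35000 + 0.4 × 110000 = 21000 + 44000 = 65000
Bid C = 0.25 × (-24500) + 0.5 × (-62000) + 0.25 × 153000 = -6125 − 31000 + 38250 = 1125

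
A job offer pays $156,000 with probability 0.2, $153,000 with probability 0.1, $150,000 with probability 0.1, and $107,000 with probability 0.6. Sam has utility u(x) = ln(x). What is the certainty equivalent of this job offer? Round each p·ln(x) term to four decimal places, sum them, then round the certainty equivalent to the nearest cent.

E[u] = 0.2·ln(156000) + 0.1·ln(153000) + 0.1·ln(150000) + 0.6·ln(107000) = 2.3915 + 1.1938 + 1.1918 + 6.9484 = 11.7255
CE = e^11.7255 ≈ 123685.83

$123,685.83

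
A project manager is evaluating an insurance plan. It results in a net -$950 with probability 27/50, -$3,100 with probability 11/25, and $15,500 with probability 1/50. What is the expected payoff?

EV = 27/50 × (-950) + 11/25 × (-3100) + 1/50 × 15500 = -513 − 1364 + 310 = -1567

-$1,567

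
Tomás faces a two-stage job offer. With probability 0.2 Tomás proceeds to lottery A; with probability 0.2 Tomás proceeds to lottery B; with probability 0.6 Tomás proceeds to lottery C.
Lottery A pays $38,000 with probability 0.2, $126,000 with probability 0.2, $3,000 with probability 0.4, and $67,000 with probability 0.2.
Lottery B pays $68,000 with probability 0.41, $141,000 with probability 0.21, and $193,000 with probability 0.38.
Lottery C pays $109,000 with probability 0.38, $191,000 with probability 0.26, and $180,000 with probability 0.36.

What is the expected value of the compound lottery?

EV(A) = 0.2 × 38000 + 0.2 × 126000 + 0.4 × 3000 + 0.2 × 67000 = 7600 + 25200 + 1200 + 13400 = 47400
EV(B) = 0.41 × 68000 + 0.21 × 141000 + 0.38 × 193000 = 27880 + 29610 + 73340 = 130830
EV(C) = 0.38 × 109000 + 0.26 × 191000 + 0.36 × 180000 = 41420 + 49660 + 64800 = 155880
Overall = 0.2 × 47400 + 0.2 × 130830 + 0.6 × 155880 = 9480 + 26166 + 93528 = 129174

$129,174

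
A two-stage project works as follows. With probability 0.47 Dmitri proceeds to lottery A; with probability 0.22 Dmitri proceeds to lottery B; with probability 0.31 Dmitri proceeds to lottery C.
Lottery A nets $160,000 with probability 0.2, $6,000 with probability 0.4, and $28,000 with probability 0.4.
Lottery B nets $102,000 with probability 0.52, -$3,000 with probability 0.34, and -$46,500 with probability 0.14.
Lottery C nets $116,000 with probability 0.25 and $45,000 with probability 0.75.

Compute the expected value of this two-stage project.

EV(A) = 0.2 × 160000 + 0.4 × 6000 + 0.4 × 28000 = 32000 + 2400 + 11200 = 45600
EV(B) = 0.52 × 102000 + 0.34 × (-3000) + 0.14 × (-46500) = 53040 − 1020 − 6510 = 45510
EV(C) = 0.25 × 116000 + 0.75 × 45000 = 29000 + 33750 = 62750
Overall = 0.47 × 45600 + 0.22 × 45510 + 0.31 × 62750 = 21432 + 10012.2 + 19452.5 = 50896.7

$50,896.70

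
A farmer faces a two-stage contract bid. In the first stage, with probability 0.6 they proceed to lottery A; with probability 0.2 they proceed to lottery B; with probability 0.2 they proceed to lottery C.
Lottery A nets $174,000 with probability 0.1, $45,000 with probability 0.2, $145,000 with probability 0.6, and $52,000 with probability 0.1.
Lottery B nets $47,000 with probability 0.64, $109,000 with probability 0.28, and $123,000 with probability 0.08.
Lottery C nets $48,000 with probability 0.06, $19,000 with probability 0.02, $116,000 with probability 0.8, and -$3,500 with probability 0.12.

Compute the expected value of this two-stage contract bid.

EV(A) = 0.1 × 174000 + 0.2 × 45000 + 0.6 × 145000 + 0.1 × 52000 = 17400 + 9000 + 87000 + 5200 = 118600
EV(B) = 0.64 × 47000 + 0.28 × 109000 + 0.08 × 123000 = 30080 + 30520 + 9840 = 70440
EV(C) = 0.06 × 48000 + 0.02 × 19000 + 0.8 × 116000 + 0.12 × (-3500) = 2880 + 380 + 92800 − 420 = 95640
Overall = 0.6 × 118600 + 0.2 × 70440 + 0.2 × 95640 = 71160 + 14088 + 19128 = 104376

$104,376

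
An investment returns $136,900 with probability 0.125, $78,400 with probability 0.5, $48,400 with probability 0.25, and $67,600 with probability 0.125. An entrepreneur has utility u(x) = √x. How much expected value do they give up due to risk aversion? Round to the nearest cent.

E[u] = 0.125·√136900 + 0.5·√78400 + 0.25·√48400 + 0.125·√67600 = 0.125·370 + 0.5·280 + 0.25·220 + 0.125·260 = 273.75
CE = (273.75)² = 74939.0625
Risk premium = EV − CE = 76862.5 − 74939.0625 = 1923.4375

$1,923.44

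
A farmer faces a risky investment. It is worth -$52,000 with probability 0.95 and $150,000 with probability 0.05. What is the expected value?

EV = 0.95 × (-52000) + 0.05 × 150000 = -49400 + 7500 = -41900

-$41,900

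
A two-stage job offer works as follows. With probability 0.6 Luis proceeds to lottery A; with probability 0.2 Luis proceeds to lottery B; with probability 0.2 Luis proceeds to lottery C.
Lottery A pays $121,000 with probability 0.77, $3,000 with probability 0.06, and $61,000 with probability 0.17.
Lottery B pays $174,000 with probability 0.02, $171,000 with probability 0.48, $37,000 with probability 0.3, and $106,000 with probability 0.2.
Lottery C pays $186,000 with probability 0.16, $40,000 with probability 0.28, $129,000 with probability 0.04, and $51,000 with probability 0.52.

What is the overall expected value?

EV(A) = 0.77 × 121000 + 0.06 × 3000 + 0.17 × 61000 = 93170 + 180 + 10370 = 103720
EV(B) = 0.02 × 174000 + 0.48 × 171000 + 0.3 × 37000 + 0.2 × 106000 = 3480 + 82080 + 11100 + 21200 = 117860
EV(C) = 0.16 × 186000 + 0.28 × 40000 + 0.04 × 129000 + 0.52 × 51000 = 29760 + 11200 + 5160 + 26520 = 72640
Overall = 0.6 × 103720 + 0.2 × 117860 + 0.2 × 72640 = 62232 + 23572 + 14528 = 100332

$100,332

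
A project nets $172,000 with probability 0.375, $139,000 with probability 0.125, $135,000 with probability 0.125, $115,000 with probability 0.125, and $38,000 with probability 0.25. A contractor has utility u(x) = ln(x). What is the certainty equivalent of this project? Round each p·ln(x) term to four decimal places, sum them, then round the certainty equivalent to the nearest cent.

E[u] = 0.375·ln(172000) + 0.125·ln(139000) + 0.125·ln(135000) + 0.125·ln(115000) + 0.25·ln(38000) = 4.5207 + 1.4803 + 1.4766 + 1.4566 + 2.6363 = 11.5705
CE = e^11.5705 ≈ 105926.42

$105,926.42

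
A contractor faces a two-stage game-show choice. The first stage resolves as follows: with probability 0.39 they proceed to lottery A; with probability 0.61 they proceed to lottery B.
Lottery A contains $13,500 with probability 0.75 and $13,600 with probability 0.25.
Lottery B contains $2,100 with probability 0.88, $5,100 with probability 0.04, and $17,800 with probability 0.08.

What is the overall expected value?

$7,395.11

EV(A) = 0.75 × 13500 + 0.25 × 13600 = 10125 + 3400 = 13525
EV(B) = 0.88 × 2100 + 0.04 × 5100 + 0.08 × 17800 = 1848 + 204 + 1424 = 3476
Overall = 0.39 × 13525 + 0.61 × 3476 = 5274.75 + 2120.36 = 7395.11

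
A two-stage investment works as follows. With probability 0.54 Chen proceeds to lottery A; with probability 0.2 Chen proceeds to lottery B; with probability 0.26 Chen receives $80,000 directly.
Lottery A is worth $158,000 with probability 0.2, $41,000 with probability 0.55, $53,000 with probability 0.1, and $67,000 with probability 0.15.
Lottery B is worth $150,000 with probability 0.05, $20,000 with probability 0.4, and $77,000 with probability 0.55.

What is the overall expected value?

$69,900

EV(A) = 0.2 × 158000 + 0.55 × 41000 + 0.1 × 53000 + 0.15 × 67000 = 31600 + 22550 + 5300 + 10050 = 69500
EV(B) = 0.05 × 150000 + 0.4 × 20000 + 0.55 × 77000 = 7500 + 8000 + 42350 = 57850
Branch C: 80000 (certain)
Overall = 0.54 × 69500 + 0.2 × 57850 + 0.26 × 80000 = 37530 + 11570 + 20800 = 69900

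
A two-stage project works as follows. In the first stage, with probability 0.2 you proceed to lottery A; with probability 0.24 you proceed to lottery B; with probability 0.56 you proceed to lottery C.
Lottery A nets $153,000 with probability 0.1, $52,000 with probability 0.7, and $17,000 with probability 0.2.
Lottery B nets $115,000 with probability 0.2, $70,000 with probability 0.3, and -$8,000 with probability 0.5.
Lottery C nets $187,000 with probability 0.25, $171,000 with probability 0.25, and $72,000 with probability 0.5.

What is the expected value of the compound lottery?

EV(A) = 0.1 × 153000 + 0.7 × 52000 + 0.2 × 17000 = 15300 + 36400 + 3400 = 55100
EV(B) = 0.2 × 115000 + 0.3 × 70000 + 0.5 × (-8000) = 23000 + 21000 − 4000 = 40000
EV(C) = 0.25 × 187000 + 0.25 × 171000 + 0.5 × 72000 = 46750 + 42750 + 36000 = 125500
Overall = 0.2 × 55100 + 0.24 × 40000 + 0.56 × 125500 = 11020 + 9600 + 70280 = 90900

$90,900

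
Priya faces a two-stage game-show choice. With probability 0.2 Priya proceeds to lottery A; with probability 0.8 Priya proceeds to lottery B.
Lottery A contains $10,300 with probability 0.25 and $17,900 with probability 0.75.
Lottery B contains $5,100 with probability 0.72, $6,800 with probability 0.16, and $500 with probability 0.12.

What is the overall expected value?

$7,056

EV(A) = 0.25 × 10300 + 0.75 × 17900 = 2575 + 13425 = 16000
EV(B) = 0.72 × 5100 + 0.16 × 6800 + 0.12 × 500 = 3672 + 1088 + 60 = 4820
Overall = 0.2 × 16000 + 0.8 × 4820 = 3200 + 3856 = 7056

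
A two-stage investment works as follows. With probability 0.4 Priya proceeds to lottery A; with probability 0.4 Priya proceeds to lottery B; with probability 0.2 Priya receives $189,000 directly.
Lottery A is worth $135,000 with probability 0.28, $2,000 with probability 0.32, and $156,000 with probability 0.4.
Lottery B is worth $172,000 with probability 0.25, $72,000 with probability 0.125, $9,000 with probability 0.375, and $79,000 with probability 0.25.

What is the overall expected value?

EV(A) = 0.28 × 135000 + 0.32 × 2000 + 0.4 × 156000 = 37800 + 640 + 62400 = 100840
EV(B) = 0.25 × 172000 + 0.125 × 72000 + 0.375 × 9000 + 0.25 × 79000 = 43000 + 9000 + 3375 + 19750 = 75125
Branch C: 189000 (certain)
Overall = 0.4 × 100840 + 0.4 × 75125 + 0.2 × 189000 = 40336 + 30050 + 37800 = 108186

$108,186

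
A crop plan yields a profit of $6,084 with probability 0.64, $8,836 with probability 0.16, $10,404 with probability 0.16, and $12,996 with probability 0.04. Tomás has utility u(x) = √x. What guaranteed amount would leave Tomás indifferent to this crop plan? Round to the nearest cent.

E[u] = 0.64·√6084 + 0.16·√8836 + 0.16·√10404 + 0.04·√12996 = 0.64·78 + 0.16·94 + 0.16·102 + 0.04·114 = 85.84
CE = (85.84)² = 7368.5056

$7,368.51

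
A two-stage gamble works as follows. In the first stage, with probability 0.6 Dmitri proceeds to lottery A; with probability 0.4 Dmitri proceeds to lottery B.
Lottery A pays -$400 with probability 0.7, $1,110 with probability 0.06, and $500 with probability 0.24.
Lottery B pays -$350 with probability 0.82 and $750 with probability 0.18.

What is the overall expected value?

EV(A) = 0.7 × (-400) + 0.06 × 1110 + 0.24 × 500 = -280 + 66.6 + 120 = -93.4
EV(B) = 0.82 × (-350) + 0.18 × 750 = -287 + 135 = -152
Overall = 0.6 × (-93.4) + 0.4 × (-152) = -56.04 − 60.8 = -116.84

-$116.84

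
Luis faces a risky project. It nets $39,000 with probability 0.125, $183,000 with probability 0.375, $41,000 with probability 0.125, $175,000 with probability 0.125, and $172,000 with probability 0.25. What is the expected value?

$143,500

EV = 0.125 × 39000 + 0.375 × 183000 + 0.125 × 41000 + 0.125 × 175000 + 0.25 × 172000 = 4875 + 68625 + 5125 + 21875 + 43000 = 143500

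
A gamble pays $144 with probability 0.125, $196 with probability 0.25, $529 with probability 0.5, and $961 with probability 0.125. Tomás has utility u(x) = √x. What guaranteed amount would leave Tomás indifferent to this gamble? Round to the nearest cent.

E[u] = 0.125·√144 + 0.25·√196 + 0.5·√529 + 0.125·√961 = 0.125·12 + 0.25·14 + 0.5·23 + 0.125·31 = 20.375
CE = (20.375)² = 415.140625

$415.14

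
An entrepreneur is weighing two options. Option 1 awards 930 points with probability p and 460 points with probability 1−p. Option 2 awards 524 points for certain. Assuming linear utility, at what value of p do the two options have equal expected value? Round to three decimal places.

p = 0.136

p·930 + (1−p)·460 = 524
470p + 460 = 524
p = (524 − 460) / 470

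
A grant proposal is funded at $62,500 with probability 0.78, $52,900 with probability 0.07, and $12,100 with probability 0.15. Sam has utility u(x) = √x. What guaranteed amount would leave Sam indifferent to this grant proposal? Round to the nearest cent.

$51,801.76

E[u] = 0.78·√62500 + 0.07·√52900 + 0.15·√12100 = 0.78·250 + 0.07·230 + 0.15·110 = 227.6
CE = (227.6)² = 51801.76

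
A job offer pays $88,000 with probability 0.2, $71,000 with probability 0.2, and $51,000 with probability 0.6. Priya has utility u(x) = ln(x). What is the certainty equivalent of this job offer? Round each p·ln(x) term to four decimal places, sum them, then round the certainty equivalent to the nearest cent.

$60,766.87

E[u] = 0.2·ln(88000) + 0.2·ln(71000) + 0.6·ln(51000) = 2.2770 + 2.2341 + 6.5037 = 11.0148
CE = e^11.0148 ≈ 60766.87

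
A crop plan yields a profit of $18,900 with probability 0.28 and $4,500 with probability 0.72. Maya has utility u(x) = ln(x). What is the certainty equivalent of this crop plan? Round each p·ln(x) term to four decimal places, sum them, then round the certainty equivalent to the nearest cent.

$6,725.09

E[u] = 0.28·ln(18900) + 0.72·ln(4500) = 2.7571 + 6.0565 = 8.8136
CE = e^8.8136 ≈ 6725.09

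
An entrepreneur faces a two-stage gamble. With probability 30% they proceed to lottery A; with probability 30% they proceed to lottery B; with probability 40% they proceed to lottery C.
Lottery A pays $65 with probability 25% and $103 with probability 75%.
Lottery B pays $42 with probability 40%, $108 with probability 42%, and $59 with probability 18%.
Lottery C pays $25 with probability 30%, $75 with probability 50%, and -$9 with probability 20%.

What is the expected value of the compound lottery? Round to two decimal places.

$67.16

EV(A) = 0.25 × 65 + 0.75 × 103 = 16.25 + 77.25 = 93.5
EV(B) = 0.4 × 42 + 0.42 × 108 + 0.18 × 59 = 16.8 + 45.36 + 10.62 = 72.78
EV(C) = 0.3 × 25 + 0.5 × 75 + 0.2 × (-9) = 7.5 + 37.5 − 1.8 = 43.2
Overall = 0.3 × 93.5 + 0.3 × 72.78 + 0.4 × 43.2 = 28.05 + 21.834 + 17.28 = 67.164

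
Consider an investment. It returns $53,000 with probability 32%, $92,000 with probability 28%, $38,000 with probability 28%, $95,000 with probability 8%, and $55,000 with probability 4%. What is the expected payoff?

$63,160

EV = 0.32 × 53000 + 0.28 × 92000 + 0.28 × 38000 + 0.08 × 95000 + 0.04 × 55000 = 16960 + 25760 + 10640 + 7600 + 2200 = 63160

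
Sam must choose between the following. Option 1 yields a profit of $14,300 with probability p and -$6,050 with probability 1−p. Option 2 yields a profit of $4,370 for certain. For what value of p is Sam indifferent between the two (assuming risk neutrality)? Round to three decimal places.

p = 0.512

p·14300 + (1−p)·(-6050) = 4370
20350p − 6050 = 4370
p = (4370 + 6050) / 20350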